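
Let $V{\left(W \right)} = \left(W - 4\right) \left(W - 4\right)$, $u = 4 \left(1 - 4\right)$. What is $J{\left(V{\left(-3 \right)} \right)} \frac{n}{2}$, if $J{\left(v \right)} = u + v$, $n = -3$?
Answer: $- \frac{111}{2} \approx -55.5$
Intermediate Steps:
$u = -12$ ($u = 4 \left(-3\right) = -12$)
$V{\left(W \right)} = \left(-4 + W\right)^{2}$ ($V{\left(W \right)} = \left(-4 + W\right) \left(-4 + W\right) = \left(-4 + W\right)^{2}$)
$J{\left(v \right)} = -12 + v$
$J{\left(V{\left(-3 \right)} \right)} \frac{n}{2} = \left(-12 + \left(-4 - 3\right)^{2}\right) \left(- \frac{3}{2}\right) = \left(-12 + \left(-7\right)^{2}\right) \left(\left(-3\right) \frac{1}{2}\right) = \left(-12 + 49\right) \left(- \frac{3}{2}\right) = 37 \left(- \frac{3}{2}\right) = - \frac{111}{2}$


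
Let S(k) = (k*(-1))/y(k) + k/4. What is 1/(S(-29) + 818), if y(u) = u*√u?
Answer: 376188/304994437 - 16*I*√29/304994437 ≈ 0.0012334 - 2.8251e-7*I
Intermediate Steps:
y(u) = u^(3/2)
S(k) = -1/√k + k/4 (S(k) = (k*(-1))/(k^(3/2)) + k/4 = (-k)/k^(3/2) + k*(¼) = -1/√k + k/4)
1/(S(-29) + 818) = 1/((-1/√(-29) + (¼)*(-29)) + 818) = 1/((-(-1)*I*√29/29 - 29/4) + 818) = 1/((I*√29/29 - 29/4) + 818) = 1/((-29/4 + I*√29/29) + 818) = 1/(3243/4 + I*√29/29)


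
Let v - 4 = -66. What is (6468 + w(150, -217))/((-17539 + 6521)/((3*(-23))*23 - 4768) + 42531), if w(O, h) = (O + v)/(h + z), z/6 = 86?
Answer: 12290697100/80818361377 ≈ 0.15208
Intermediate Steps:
z = 516 (z = 6*86 = 516)
v = -62 (v = 4 - 66 = -62)
w(O, h) = (-62 + O)/(516 + h) (w(O, h) = (O - 62)/(h + 516) = (-62 + O)/(516 + h))
(6468 + w(150, -217))/((-17539 + 6521)/((3*(-23))*23 - 4768) + 42531) = (6468 + (-62 + 150)/(516 - 217))/((-17539 + 6521)/((3*(-23))*23 - 4768) + 42531) = (6468 + 88/299)/(-11018/(-69*23 - 4768) + 42531) = (6468 + (1/299)*88)/(-11018/(-1587 - 4768) + 42531) = (6468 + 88/299)/(-11018/(-6355) + 42531) = 1934020/(299*(-11018*(-1/6355) + 42531)) = 1934020/(299*(11018/6355 + 42531)) = 1934020/(299*(270295523/6355)) = (1934020/299)*(6355/270295523) = 12290697100/80818361377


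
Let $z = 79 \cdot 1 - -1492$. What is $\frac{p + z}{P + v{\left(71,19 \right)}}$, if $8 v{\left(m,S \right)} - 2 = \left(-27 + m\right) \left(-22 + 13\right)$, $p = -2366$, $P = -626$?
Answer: $\frac{3180}{2701} \approx 1.1773$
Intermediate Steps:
$v{\left(m,S \right)} = \frac{245}{8} - \frac{9 m}{8}$ ($v{\left(m,S \right)} = \frac{1}{4} + \frac{\left(-27 + m\right) \left(-22 + 13\right)}{8} = \frac{1}{4} + \frac{\left(-27 + m\right) \left(-9\right)}{8} = \frac{1}{4} + \frac{243 - 9 m}{8} = \frac{1}{4} - \left(- \frac{243}{8} + \frac{9 m}{8}\right) = \frac{245}{8} - \frac{9 m}{8}$)
$z = 1571$ ($z = 79 + 1492 = 1571$)
$\frac{p + z}{P + v{\left(71,19 \right)}} = \frac{-2366 + 1571}{-626 + \left(\frac{245}{8} - \frac{639}{8}\right)} = - \frac{795}{-626 + \left(\frac{245}{8} - \frac{639}{8}\right)} = - \frac{795}{-626 - \frac{197}{4}} = - \frac{795}{- \frac{2701}{4}} = \left(-795\right) \left(- \frac{4}{2701}\right) = \frac{3180}{2701}$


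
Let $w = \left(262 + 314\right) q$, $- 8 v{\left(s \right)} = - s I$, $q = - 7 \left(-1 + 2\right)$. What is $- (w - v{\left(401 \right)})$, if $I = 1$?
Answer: $\frac{32657}{8} \approx 4082.1$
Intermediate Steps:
$q = -7$ ($q = \left(-7\right) 1 = -7$)
$v{\left(s \right)} = \frac{s}{8}$ ($v{\left(s \right)} = - \frac{- s 1}{8} = - \frac{\left(-1\right) s}{8} = \frac{s}{8}$)
$w = -4032$ ($w = \left(262 + 314\right) \left(-7\right) = 576 \left(-7\right) = -4032$)
$- (w - v{\left(401 \right)}) = - (-4032 - \frac{1}{8} \cdot 401) = - (-4032 - \frac{401}{8}) = \left(-1\right) \left(- \frac{32657}{8}\right) = \frac{32657}{8}$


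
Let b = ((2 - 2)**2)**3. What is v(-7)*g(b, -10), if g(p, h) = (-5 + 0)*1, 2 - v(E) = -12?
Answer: -70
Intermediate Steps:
b = 0 (b = (0**2)**3 = 0**3 = 0)
v(E) = 14 (v(E) = 2 - 1*(-12) = 2 + 12 = 14)
g(p, h) = -5 (g(p, h) = -5*1 = -5)
v(-7)*g(b, -10) = 14*(-5) = -70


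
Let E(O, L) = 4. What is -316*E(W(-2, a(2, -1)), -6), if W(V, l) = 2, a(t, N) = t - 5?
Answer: -1264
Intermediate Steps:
a(t, N) = -5 + t
-316*E(W(-2, a(2, -1)), -6) = -316*4 = -1264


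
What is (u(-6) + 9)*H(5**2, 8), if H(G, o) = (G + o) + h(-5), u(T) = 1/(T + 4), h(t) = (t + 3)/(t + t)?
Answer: 1411/5 ≈ 282.20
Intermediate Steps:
h(t) = (3 + t)/(2*t) (h(t) = (3 + t)/((2*t)) = (3 + t)*(1/(2*t)) = (3 + t)/(2*t))
u(T) = 1/(4 + T)
H(G, o) = 1/5 + G + o (H(G, o) = (G + o) + (1/2)*(3 - 5)/(-5) = (G + o) + (1/2)*(-1/5)*(-2) = (G + o) + 1/5 = 1/5 + G + o)
(u(-6) + 9)*H(5**2, 8) = (1/(4 - 6) + 9)*(1/5 + 5**2 + 8) = (1/(-2) + 9)*(1/5 + 25 + 8) = (-1/2 + 9)*(166/5) = (17/2)*(166/5) = 1411/5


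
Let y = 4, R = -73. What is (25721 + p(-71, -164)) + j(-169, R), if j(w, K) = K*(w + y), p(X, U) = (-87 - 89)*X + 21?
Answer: 50283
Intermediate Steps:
p(X, U) = 21 - 176*X (p(X, U) = -176*X + 21 = 21 - 176*X)
j(w, K) = K*(4 + w) (j(w, K) = K*(w + 4) = K*(4 + w))
(25721 + p(-71, -164)) + j(-169, R) = (25721 + (21 - 176*(-71))) - 73*(4 - 169) = (25721 + (21 + 12496)) - 73*(-165) = (25721 + 12517) + 12045 = 38238 + 12045 = 50283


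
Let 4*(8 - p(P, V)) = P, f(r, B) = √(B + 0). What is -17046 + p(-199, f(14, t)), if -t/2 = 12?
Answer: -67953/4 ≈ -16988.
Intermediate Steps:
t = -24 (t = -2*12 = -24)
f(r, B) = √B
p(P, V) = 8 - P/4
-17046 + p(-199, f(14, t)) = -17046 + (8 - ¼*(-199)) = -17046 + (8 + 199/4) = -17046 + 231/4 = -67953/4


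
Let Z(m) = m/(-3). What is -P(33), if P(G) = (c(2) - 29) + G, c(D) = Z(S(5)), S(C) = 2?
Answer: -10/3 ≈ -3.3333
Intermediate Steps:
Z(m) = -m/3 (Z(m) = m*(-⅓) = -m/3)
c(D) = -⅔ (c(D) = -⅓*2 = -⅔)
P(G) = -89/3 + G (P(G) = (-⅔ - 29) + G = -89/3 + G)
-P(33) = -(-89/3 + 33) = -1*10/3 = -10/3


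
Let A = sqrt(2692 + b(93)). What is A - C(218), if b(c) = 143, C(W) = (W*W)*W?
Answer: -10360232 + 9*sqrt(35) ≈ -1.0360e+7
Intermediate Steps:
C(W) = W**3 (C(W) = W**2*W = W**3)
A = 9*sqrt(35) (A = sqrt(2692 + 143) = sqrt(2835) = 9*sqrt(35) ≈ 53.245)
A - C(218) = 9*sqrt(35) - 1*218**3 = 9*sqrt(35) - 1*10360232 = 9*sqrt(35) - 10360232 = -10360232 + 9*sqrt(35)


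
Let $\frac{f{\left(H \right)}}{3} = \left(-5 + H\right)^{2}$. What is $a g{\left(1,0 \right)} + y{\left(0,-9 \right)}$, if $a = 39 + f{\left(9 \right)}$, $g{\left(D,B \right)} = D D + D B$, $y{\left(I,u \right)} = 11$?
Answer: $98$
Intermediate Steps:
$f{\left(H \right)} = 3 \left(-5 + H\right)^{2}$
$g{\left(D,B \right)} = D^{2} + B D$
$a = 87$ ($a = 39 + 3 \left(-5 + 9\right)^{2} = 39 + 3 \cdot 4^{2} = 39 + 3 \cdot 16 = 39 + 48 = 87$)
$a g{\left(1,0 \right)} + y{\left(0,-9 \right)} = 87 \cdot 1 \left(0 + 1\right) + 11 = 87 \cdot 1 \cdot 1 + 11 = 87 \cdot 1 + 11 = 87 + 11 = 98$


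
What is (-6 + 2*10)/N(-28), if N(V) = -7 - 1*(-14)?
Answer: 2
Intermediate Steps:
N(V) = 7 (N(V) = -7 + 14 = 7)
(-6 + 2*10)/N(-28) = (-6 + 2*10)/7 = (-6 + 20)*(1/7) = 14*(1/7) = 2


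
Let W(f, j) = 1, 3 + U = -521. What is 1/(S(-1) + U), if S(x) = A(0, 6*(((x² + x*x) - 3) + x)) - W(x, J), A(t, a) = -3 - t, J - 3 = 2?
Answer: -1/528 ≈ -0.0018939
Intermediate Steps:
J = 5 (J = 3 + 2 = 5)
U = -524 (U = -3 - 521 = -524)
S(x) = -4 (S(x) = (-3 - 1*0) - 1*1 = (-3 + 0) - 1 = -3 - 1 = -4)
1/(S(-1) + U) = 1/(-4 - 524) = 1/(-528) = -1/528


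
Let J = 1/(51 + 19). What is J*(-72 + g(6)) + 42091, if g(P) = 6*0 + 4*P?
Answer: 1473161/35 ≈ 42090.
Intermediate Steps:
J = 1/70 ≈ 0.014286
g(P) = 4*P (g(P) = 0 + 4*P = 4*P)
J*(-72 + g(6)) + 42091 = (-72 + 4*6)/70 + 42091 = (-72 + 24)/70 + 42091 = (1/70)*(-48) + 42091 = -24/35 + 42091 = 1473161/35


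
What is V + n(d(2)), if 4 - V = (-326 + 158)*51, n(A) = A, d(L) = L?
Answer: 8574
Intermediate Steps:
V = 8572 (V = 4 - (-326 + 158)*51 = 4 - (-168)*51 = 4 - 1*(-8568) = 4 + 8568 = 8572)
V + n(d(2)) = 8572 + 2 = 8574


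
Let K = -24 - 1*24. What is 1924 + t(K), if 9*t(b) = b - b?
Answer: 1924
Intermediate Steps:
K = -48 (K = -24 - 24 = -48)
t(b) = 0 (t(b) = (b - b)/9 = (1/9)*0 = 0)
1924 + t(K) = 1924 + 0 = 1924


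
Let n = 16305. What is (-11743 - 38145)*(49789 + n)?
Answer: -3297297472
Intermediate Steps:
(-11743 - 38145)*(49789 + n) = (-11743 - 38145)*(49789 + 16305) = -49888*66094 = -3297297472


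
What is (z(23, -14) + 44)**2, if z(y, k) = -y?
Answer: 441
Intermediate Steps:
(z(23, -14) + 44)**2 = (-1*23 + 44)**2 = (-23 + 44)**2 = 21**2 = 441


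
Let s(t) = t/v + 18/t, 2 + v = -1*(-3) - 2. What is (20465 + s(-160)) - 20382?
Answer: 19431/80 ≈ 242.89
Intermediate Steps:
v = -1 (v = -2 + (-1*(-3) - 2) = -2 + (3 - 2) = -2 + 1 = -1)
s(t) = -t + 18/t (s(t) = t/(-1) + 18/t = t*(-1) + 18/t = -t + 18/t)
(20465 + s(-160)) - 20382 = (20465 + (-1*(-160) + 18/(-160))) - 20382 = (20465 + (160 + 18*(-1/160))) - 20382 = (20465 + (160 - 9/80)) - 20382 = (20465 + 12791/80) - 20382 = 1649991/80 - 20382 = 19431/80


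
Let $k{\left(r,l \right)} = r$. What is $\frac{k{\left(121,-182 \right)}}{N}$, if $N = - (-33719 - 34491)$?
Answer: $\frac{121}{68210} \approx 0.0017739$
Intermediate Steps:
$N = 68210$ ($N = - (-33719 - 34491) = \left(-1\right) \left(-68210\right) = 68210$)
$\frac{k{\left(121,-182 \right)}}{N} = \frac{121}{68210}$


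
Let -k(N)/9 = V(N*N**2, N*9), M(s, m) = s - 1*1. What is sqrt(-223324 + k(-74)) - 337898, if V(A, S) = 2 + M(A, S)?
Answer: -337898 + sqrt(3423683) ≈ -3.3605e+5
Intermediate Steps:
M(s, m) = -1 + s (M(s, m) = s - 1 = -1 + s)
V(A, S) = 1 + A (V(A, S) = 2 + (-1 + A) = 1 + A)
k(N) = -9 - 9*N**3 (k(N) = -9*(1 + N*N**2) = -9*(1 + N**3) = -9 - 9*N**3)
sqrt(-223324 + k(-74)) - 337898 = sqrt(-223324 + (-9 - 9*(-74)**3)) - 337898 = sqrt(-223324 + (-9 - 9*(-405224))) - 337898 = sqrt(-223324 + (-9 + 3647016)) - 337898 = sqrt(-223324 + 3647007) - 337898 = sqrt(3423683) - 337898 = -337898 + sqrt(3423683)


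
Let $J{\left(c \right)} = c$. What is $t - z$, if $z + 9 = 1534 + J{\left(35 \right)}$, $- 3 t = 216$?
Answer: $-1632$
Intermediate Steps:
$t = -72$ ($t = \left(- \frac{1}{3}\right) 216 = -72$)
$z = 1560$ ($z = -9 + \left(1534 + 35\right) = -9 + 1569 = 1560$)
$t - z = -72 - 1560 = -1632$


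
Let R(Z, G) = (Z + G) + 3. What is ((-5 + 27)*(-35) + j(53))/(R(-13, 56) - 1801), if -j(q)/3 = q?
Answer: 929/1755 ≈ 0.52934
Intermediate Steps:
R(Z, G) = 3 + G + Z (R(Z, G) = (G + Z) + 3 = 3 + G + Z)
j(q) = -3*q
((-5 + 27)*(-35) + j(53))/(R(-13, 56) - 1801) = ((-5 + 27)*(-35) - 3*53)/((3 + 56 - 13) - 1801) = (22*(-35) - 159)/(46 - 1801) = (-770 - 159)/(-1755) = -929*(-1/1755) = 929/1755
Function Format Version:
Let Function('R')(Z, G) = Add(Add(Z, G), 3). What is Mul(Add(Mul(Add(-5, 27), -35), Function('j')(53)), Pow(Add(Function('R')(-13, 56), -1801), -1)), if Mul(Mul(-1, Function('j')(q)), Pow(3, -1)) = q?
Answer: Rational(929, 1755) ≈ 0.52934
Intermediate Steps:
Function('R')(Z, G) = Add(3, G, Z) (Function('R')(Z, G) = Add(Add(G, Z), 3) = Add(3, G, Z))
Function('j')(q) = Mul(-3, q)
Mul(Add(Mul(Add(-5, 27), -35), Function('j')(53)), Pow(Add(Function('R')(-13, 56), -1801), -1)) = Mul(Add(Mul(Add(-5, 27), -35), Mul(-3, 53)), Pow(Add(Add(3, 56, -13), -1801), -1)) = Mul(Add(Mul(22, -35), -159), Pow(Add(46, -1801), -1)) = Mul(Add(-770, -159), Pow(-1755, -1)) = Mul(-929, Rational(-1, 1755)) = Rational(929, 1755)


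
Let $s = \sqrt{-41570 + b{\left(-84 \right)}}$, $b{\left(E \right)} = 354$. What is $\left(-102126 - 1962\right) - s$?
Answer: $-104088 - 16 i \sqrt{161} \approx -1.0409 \cdot 10^{5} - 203.02 i$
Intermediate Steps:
$s = 16 i \sqrt{161}$ ($s = \sqrt{-41570 + 354} = \sqrt{-41216} = 16 i \sqrt{161} \approx 203.02 i$)
$\left(-102126 - 1962\right) - s = \left(-102126 - 1962\right) - 16 i \sqrt{161} = -104088 - 16 i \sqrt{161}$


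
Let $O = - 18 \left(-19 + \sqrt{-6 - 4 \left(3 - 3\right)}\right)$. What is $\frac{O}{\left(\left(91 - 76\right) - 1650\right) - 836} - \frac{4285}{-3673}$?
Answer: $\frac{9332069}{9075983} + \frac{18 i \sqrt{6}}{2471} \approx 1.0282 + 0.017843 i$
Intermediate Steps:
$O = 342 - 18 i \sqrt{6}$ ($O = - 18 \left(-19 + \sqrt{-6 - 0}\right) = - 18 \left(-19 + \sqrt{-6 + 0}\right) = - 18 \left(-19 + \sqrt{-6}\right) = - 18 \left(-19 + i \sqrt{6}\right) = 342 - 18 i \sqrt{6} \approx 342.0 - 44.091 i$)
$\frac{O}{\left(\left(91 - 76\right) - 1650\right) - 836} - \frac{4285}{-3673} = \frac{342 - 18 i \sqrt{6}}{\left(\left(91 - 76\right) - 1650\right) - 836} - \frac{4285}{-3673} = \frac{342 - 18 i \sqrt{6}}{\left(15 - 1650\right) - 836} - - \frac{4285}{3673} = \frac{342 - 18 i \sqrt{6}}{-1635 - 836} + \frac{4285}{3673} = \frac{342 - 18 i \sqrt{6}}{-2471} + \frac{4285}{3673} = \left(342 - 18 i \sqrt{6}\right) \left(- \frac{1}{2471}\right) + \frac{4285}{3673} = \left(- \frac{342}{2471} + \frac{18 i \sqrt{6}}{2471}\right) + \frac{4285}{3673} = \frac{9332069}{9075983} + \frac{18 i \sqrt{6}}{2471}$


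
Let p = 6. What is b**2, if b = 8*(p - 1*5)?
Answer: 64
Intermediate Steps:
b = 8 (b = 8*(6 - 1*5) = 8*(6 - 5) = 8*1 = 8)
b**2 = 8**2 = 64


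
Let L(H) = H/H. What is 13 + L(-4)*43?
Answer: 56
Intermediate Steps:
L(H) = 1
13 + L(-4)*43 = 13 + 1*43 = 13 + 43 = 56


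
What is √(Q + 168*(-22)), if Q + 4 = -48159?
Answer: I*√51859 ≈ 227.73*I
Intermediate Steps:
Q = -48163 (Q = -4 - 48159 = -48163)
√(Q + 168*(-22)) = √(-48163 + 168*(-22)) = √(-48163 - 3696) = √(-51859) = I*√51859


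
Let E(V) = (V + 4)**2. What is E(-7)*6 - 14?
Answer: 40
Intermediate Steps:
E(V) = (4 + V)**2
E(-7)*6 - 14 = (4 - 7)**2*6 - 14 = (-3)**2*6 - 14 = 9*6 - 14 = 54 - 14 = 40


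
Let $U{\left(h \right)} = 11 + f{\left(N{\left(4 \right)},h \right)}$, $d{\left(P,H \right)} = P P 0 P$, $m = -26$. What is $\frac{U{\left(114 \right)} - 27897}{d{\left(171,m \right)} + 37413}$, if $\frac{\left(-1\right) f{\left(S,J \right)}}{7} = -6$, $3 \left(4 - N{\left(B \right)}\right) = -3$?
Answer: $- \frac{27844}{37413} \approx -0.74423$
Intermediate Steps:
$N{\left(B \right)} = 5$ ($N{\left(B \right)} = 4 - -1 = 4 + 1 = 5$)
$f{\left(S,J \right)} = 42$ ($f{\left(S,J \right)} = \left(-7\right) \left(-6\right) = 42$)
$d{\left(P,H \right)} = 0$ ($d{\left(P,H \right)} = P^{2} \cdot 0 = 0$)
$U{\left(h \right)} = 53$ ($U{\left(h \right)} = 11 + 42 = 53$)
$\frac{U{\left(114 \right)} - 27897}{d{\left(171,m \right)} + 37413} = \frac{53 - 27897}{0 + 37413} = - \frac{27844}{37413}$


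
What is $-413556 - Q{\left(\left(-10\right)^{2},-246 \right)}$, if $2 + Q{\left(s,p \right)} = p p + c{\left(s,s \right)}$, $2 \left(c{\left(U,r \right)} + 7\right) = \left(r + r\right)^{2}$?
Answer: $-494063$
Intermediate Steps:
$c{\left(U,r \right)} = -7 + 2 r^{2}$ ($c{\left(U,r \right)} = -7 + \frac{\left(r + r\right)^{2}}{2} = -7 + \frac{\left(2 r\right)^{2}}{2} = -7 + \frac{4 r^{2}}{2} = -7 + 2 r^{2}$)
$Q{\left(s,p \right)} = -9 + p^{2} + 2 s^{2}$ ($Q{\left(s,p \right)} = -2 + \left(p p + \left(-7 + 2 s^{2}\right)\right) = -2 + \left(p^{2} + \left(-7 + 2 s^{2}\right)\right) = -2 + \left(-7 + p^{2} + 2 s^{2}\right) = -9 + p^{2} + 2 s^{2}$)
$-413556 - Q{\left(\left(-10\right)^{2},-246 \right)} = -413556 - \left(-9 + \left(-246\right)^{2} + 2 \left(\left(-10\right)^{2}\right)^{2}\right) = -413556 - \left(-9 + 60516 + 2 \cdot 100^{2}\right) = -413556 - \left(-9 + 60516 + 2 \cdot 10000\right) = -413556 - \left(-9 + 60516 + 20000\right) = -413556 - 80507 = -494063$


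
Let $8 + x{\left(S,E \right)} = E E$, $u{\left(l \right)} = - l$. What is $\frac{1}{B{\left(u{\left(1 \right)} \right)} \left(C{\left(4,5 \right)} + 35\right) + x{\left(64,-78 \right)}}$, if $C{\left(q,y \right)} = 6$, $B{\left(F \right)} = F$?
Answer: $\frac{1}{6035} \approx 0.0001657$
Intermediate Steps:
$x{\left(S,E \right)} = -8 + E^{2}$ ($x{\left(S,E \right)} = -8 + E E = -8 + E^{2}$)
$\frac{1}{B{\left(u{\left(1 \right)} \right)} \left(C{\left(4,5 \right)} + 35\right) + x{\left(64,-78 \right)}} = \frac{1}{\left(-1\right) 1 \left(6 + 35\right) - \left(8 - \left(-78\right)^{2}\right)} = \frac{1}{\left(-1\right) 41 + \left(-8 + 6084\right)} = \frac{1}{-41 + 6076} = \frac{1}{6035}$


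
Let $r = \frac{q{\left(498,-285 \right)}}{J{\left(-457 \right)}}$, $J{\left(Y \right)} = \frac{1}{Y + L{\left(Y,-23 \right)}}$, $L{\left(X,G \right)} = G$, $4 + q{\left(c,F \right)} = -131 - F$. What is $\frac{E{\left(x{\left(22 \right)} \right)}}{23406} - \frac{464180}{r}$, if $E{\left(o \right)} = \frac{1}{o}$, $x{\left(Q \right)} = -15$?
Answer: $\frac{30179423}{4681200} \approx 6.4469$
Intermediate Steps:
$q{\left(c,F \right)} = -135 - F$ ($q{\left(c,F \right)} = -4 - \left(131 + F\right) = -135 - F$)
$J{\left(Y \right)} = \frac{1}{-23 + Y}$ ($J{\left(Y \right)} = \frac{1}{Y - 23} = \frac{1}{-23 + Y}$)
$r = -72000$ ($r = \frac{-135 - -285}{\frac{1}{-23 - 457}} = \frac{-135 + 285}{\frac{1}{-480}} = \frac{150}{- \frac{1}{480}} = 150 \left(-480\right) = -72000$)
$\frac{E{\left(x{\left(22 \right)} \right)}}{23406} - \frac{464180}{r} = \frac{1}{\left(-15\right) 23406} - \frac{464180}{-72000} = \left(- \frac{1}{15}\right) \frac{1}{23406} - - \frac{23209}{3600} = - \frac{1}{351090} + \frac{23209}{3600} = \frac{30179423}{4681200}$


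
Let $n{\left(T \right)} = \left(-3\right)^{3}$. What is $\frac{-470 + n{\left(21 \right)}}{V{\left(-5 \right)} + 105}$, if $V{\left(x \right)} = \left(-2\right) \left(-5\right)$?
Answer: $- \frac{497}{115} \approx -4.3217$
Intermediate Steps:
$V{\left(x \right)} = 10$
$n{\left(T \right)} = -27$
$\frac{-470 + n{\left(21 \right)}}{V{\left(-5 \right)} + 105} = \frac{-470 - 27}{10 + 105} = - \frac{497}{115}$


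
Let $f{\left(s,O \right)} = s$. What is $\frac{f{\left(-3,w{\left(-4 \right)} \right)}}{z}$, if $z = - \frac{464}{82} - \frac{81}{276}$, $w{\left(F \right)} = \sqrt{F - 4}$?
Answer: $\frac{11316}{22451} \approx 0.50403$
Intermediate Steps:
$w{\left(F \right)} = \sqrt{-4 + F}$
$z = - \frac{22451}{3772}$ ($z = \left(-464\right) \frac{1}{82} - \frac{27}{92} = - \frac{232}{41} - \frac{27}{92} = - \frac{22451}{3772} \approx -5.952$)
$\frac{f{\left(-3,w{\left(-4 \right)} \right)}}{z} = - \frac{3}{- \frac{22451}{3772}} = \left(-3\right) \left(- \frac{3772}{22451}\right) = \frac{11316}{22451}$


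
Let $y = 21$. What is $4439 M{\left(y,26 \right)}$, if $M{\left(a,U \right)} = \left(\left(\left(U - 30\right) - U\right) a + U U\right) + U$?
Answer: $319608$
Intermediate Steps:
$M{\left(a,U \right)} = U + U^{2} - 30 a$ ($M{\left(a,U \right)} = \left(\left(\left(-30 + U\right) - U\right) a + U^{2}\right) + U = \left(- 30 a + U^{2}\right) + U = \left(U^{2} - 30 a\right) + U = U + U^{2} - 30 a$)
$4439 M{\left(y,26 \right)} = 4439 \left(26 + 26^{2} - 630\right) = 4439 \left(26 + 676 - 630\right) = 4439 \cdot 72 = 319608$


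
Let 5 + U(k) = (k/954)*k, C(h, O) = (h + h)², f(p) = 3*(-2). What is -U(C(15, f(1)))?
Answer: -44735/53 ≈ -844.06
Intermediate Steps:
f(p) = -6
C(h, O) = 4*h² (C(h, O) = (2*h)² = 4*h²)
U(k) = -5 + k²/954 (U(k) = -5 + (k/954)*k = -5 + k²/954)
-U(C(15, f(1))) = -(-5 + (4*15²)²/954) = -(-5 + (4*225)²/954) = -(-5 + (1/954)*900²) = -(-5 + (1/954)*810000) = -(-5 + 45000/53) = -1*44735/53 = -44735/53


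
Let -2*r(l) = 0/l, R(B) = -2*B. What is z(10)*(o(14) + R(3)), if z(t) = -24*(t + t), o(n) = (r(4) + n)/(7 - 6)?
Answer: -3840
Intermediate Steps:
r(l) = 0 (r(l) = -0/l = -½*0 = 0)
o(n) = n (o(n) = (0 + n)/(7 - 6) = n/1 = n*1 = n)
z(t) = -48*t
z(10)*(o(14) + R(3)) = (-48*10)*(14 - 2*3) = -480*(14 - 6) = -480*8 = -3840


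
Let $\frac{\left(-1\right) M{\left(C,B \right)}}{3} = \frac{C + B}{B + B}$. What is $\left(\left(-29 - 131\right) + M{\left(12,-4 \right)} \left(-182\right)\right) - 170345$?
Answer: $-171051$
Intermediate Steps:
$M{\left(C,B \right)} = - \frac{3 \left(B + C\right)}{2 B}$ ($M{\left(C,B \right)} = - 3 \frac{C + B}{B + B} = - 3 \frac{B + C}{2 B} = - \frac{3 \left(B + C\right)}{2 B}$)
$\left(\left(-29 - 131\right) + M{\left(12,-4 \right)} \left(-182\right)\right) - 170345 = \left(\left(-29 - 131\right) + \frac{3 \left(\left(-1\right) \left(-4\right) - 12\right)}{2 \left(-4\right)} \left(-182\right)\right) - 170345 = \left(-160 + \frac{3}{2} \left(- \frac{1}{4}\right) \left(4 - 12\right) \left(-182\right)\right) - 170345 = \left(-160 + \frac{3}{2} \left(- \frac{1}{4}\right) \left(-8\right) \left(-182\right)\right) - 170345 = \left(-160 + 3 \left(-182\right)\right) - 170345 = \left(-160 - 546\right) - 170345 = -706 - 170345 = -171051$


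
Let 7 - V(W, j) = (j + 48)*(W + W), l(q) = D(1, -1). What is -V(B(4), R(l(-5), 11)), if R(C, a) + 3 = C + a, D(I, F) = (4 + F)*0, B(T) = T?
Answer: 441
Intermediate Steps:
D(I, F) = 0
l(q) = 0
R(C, a) = -3 + C + a (R(C, a) = -3 + (C + a) = -3 + C + a)
V(W, j) = 7 - 2*W*(48 + j) (V(W, j) = 7 - (j + 48)*(W + W) = 7 - (48 + j)*2*W = 7 - 2*W*(48 + j))
-V(B(4), R(l(-5), 11)) = -(7 - 96*4 - 2*4*(-3 + 0 + 11)) = -(7 - 384 - 2*4*8) = -(7 - 384 - 64) = -1*(-441) = 441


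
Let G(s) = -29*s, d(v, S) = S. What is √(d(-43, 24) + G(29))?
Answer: I*√817 ≈ 28.583*I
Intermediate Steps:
√(d(-43, 24) + G(29)) = √(24 - 29*29) = √(24 - 841) = √(-817) = I*√817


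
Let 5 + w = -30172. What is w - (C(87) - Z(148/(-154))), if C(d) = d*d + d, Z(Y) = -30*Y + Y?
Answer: -2910995/77 ≈ -37805.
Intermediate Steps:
Z(Y) = -29*Y
w = -30177 (w = -5 - 30172 = -30177)
C(d) = d + d**2 (C(d) = d**2 + d = d + d**2)
w - (C(87) - Z(148/(-154))) = -30177 - (87*(1 + 87) - (-29)*148/(-154)) = -30177 - (87*88 - (-29)*148*(-1/154)) = -30177 - (7656 - (-29)*(-74)/77) = -30177 - (7656 - 1*2146/77) = -30177 - (7656 - 2146/77) = -30177 - 1*587366/77 = -30177 - 587366/77 = -2910995/77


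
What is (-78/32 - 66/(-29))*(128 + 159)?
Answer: -21525/464 ≈ -46.390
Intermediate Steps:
(-78/32 - 66/(-29))*(128 + 159) = (-78*1/32 - 66*(-1/29))*287 = (-39/16 + 66/29)*287 = -75/464*287 = -21525/464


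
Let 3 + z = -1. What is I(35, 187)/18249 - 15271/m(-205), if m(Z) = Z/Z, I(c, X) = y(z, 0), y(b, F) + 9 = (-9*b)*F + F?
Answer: -92893496/6083 ≈ -15271.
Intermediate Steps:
z = -4 (z = -3 - 1 = -4)
y(b, F) = -9 + F - 9*F*b (y(b, F) = -9 + ((-9*b)*F + F) = -9 + (-9*F*b + F) = -9 + (F - 9*F*b) = -9 + F - 9*F*b)
I(c, X) = -9 (I(c, X) = -9 + 0 - 9*0*(-4) = -9 + 0 + 0 = -9)
m(Z) = 1
I(35, 187)/18249 - 15271/m(-205) = -9/18249 - 15271/1 = -9*1/18249 - 15271*1 = -3/6083 - 15271 = -92893496/6083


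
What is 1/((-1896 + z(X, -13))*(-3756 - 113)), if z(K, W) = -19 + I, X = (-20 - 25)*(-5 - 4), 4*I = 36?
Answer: 1/7374314 ≈ 1.3561e-7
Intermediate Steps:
I = 9 (I = (1/4)*36 = 9)
X = 405 (X = -45*(-9) = 405)
z(K, W) = -10 (z(K, W) = -19 + 9 = -10)
1/((-1896 + z(X, -13))*(-3756 - 113)) = 1/((-1896 - 10)*(-3756 - 113)) = 1/(-1906*(-3869)) = 1/7374314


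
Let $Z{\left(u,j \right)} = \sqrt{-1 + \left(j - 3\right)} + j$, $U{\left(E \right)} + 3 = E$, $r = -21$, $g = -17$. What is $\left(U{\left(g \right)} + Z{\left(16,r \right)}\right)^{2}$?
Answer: $1656 - 410 i \approx 1656.0 - 410.0 i$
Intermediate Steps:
$U{\left(E \right)} = -3 + E$
$Z{\left(u,j \right)} = j + \sqrt{-4 + j}$ ($Z{\left(u,j \right)} = \sqrt{-1 + \left(-3 + j\right)} + j = \sqrt{-4 + j} + j = j + \sqrt{-4 + j}$)
$\left(U{\left(g \right)} + Z{\left(16,r \right)}\right)^{2} = \left(\left(-3 - 17\right) - \left(21 - \sqrt{-4 - 21}\right)\right)^{2} = \left(-20 - \left(21 - \sqrt{-25}\right)\right)^{2} = \left(-20 - \left(21 - 5 i\right)\right)^{2} = \left(-41 + 5 i\right)^{2}$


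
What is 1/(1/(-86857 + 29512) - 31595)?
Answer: -57345/1811815276 ≈ -3.1651e-5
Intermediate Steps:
1/(1/(-86857 + 29512) - 31595) = 1/(1/(-57345) - 31595) = 1/(-1/57345 - 31595) = 1/(-1811815276/57345) = -57345/1811815276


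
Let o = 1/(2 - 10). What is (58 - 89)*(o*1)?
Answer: 31/8 ≈ 3.8750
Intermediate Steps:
o = -⅛ (o = 1/(-8) = -⅛ ≈ -0.12500)
(58 - 89)*(o*1) = (58 - 89)*(-⅛*1) = -31*(-⅛) = 31/8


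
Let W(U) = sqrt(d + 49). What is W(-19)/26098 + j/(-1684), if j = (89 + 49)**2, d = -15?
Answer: -4761/421 + sqrt(34)/26098 ≈ -11.309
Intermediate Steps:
j = 19044 (j = 138**2 = 19044)
W(U) = sqrt(34) (W(U) = sqrt(-15 + 49) = sqrt(34))
W(-19)/26098 + j/(-1684) = sqrt(34)/26098 + 19044/(-1684) = sqrt(34)*(1/26098) + 19044*(-1/1684) = sqrt(34)/26098 - 4761/421 = -4761/421 + sqrt(34)/26098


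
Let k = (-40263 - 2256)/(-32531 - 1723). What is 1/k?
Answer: 11418/14173 ≈ 0.80562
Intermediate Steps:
k = 14173/11418 (k = -42519/(-34254) = -42519*(-1/34254) = 14173/11418 ≈ 1.2413)
1/k = 1/(14173/11418) = 11418/14173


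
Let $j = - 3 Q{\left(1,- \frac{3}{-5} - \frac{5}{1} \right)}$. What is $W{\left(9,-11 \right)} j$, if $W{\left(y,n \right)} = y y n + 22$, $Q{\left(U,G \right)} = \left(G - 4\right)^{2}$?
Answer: $\frac{4598748}{25} \approx 1.8395 \cdot 10^{5}$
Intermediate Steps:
$Q{\left(U,G \right)} = \left(-4 + G\right)^{2}$
$W{\left(y,n \right)} = 22 + n y^{2}$ ($W{\left(y,n \right)} = y^{2} n + 22 = n y^{2} + 22 = 22 + n y^{2}$)
$j = - \frac{5292}{25}$ ($j = - 3 \left(-4 - \left(5 - \frac{3}{5}\right)\right)^{2} = - 3 \left(-4 - \frac{22}{5}\right)^{2} = - 3 \left(- \frac{42}{5}\right)^{2} = \left(-3\right) \frac{1764}{25} = - \frac{5292}{25} \approx -211.68$)
$W{\left(9,-11 \right)} j = \left(22 - 11 \cdot 9^{2}\right) \left(- \frac{5292}{25}\right) = \left(22 - 891\right) \left(- \frac{5292}{25}\right) = \left(-869\right) \left(- \frac{5292}{25}\right) = \frac{4598748}{25}$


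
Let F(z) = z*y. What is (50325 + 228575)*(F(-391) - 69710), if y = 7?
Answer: -20205468300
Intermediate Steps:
F(z) = 7*z (F(z) = z*7 = 7*z)
(50325 + 228575)*(F(-391) - 69710) = (50325 + 228575)*(7*(-391) - 69710) = 278900*(-2737 - 69710) = 278900*(-72447) = -20205468300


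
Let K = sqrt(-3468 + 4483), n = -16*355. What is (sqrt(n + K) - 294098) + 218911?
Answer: -75187 + I*sqrt(5680 - sqrt(1015)) ≈ -75187.0 + 75.154*I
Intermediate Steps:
n = -5680
K = sqrt(1015) ≈ 31.859
(sqrt(n + K) - 294098) + 218911 = (sqrt(-5680 + sqrt(1015)) - 294098) + 218911 = (-294098 + sqrt(-5680 + sqrt(1015))) + 218911 = -75187 + sqrt(-5680 + sqrt(1015))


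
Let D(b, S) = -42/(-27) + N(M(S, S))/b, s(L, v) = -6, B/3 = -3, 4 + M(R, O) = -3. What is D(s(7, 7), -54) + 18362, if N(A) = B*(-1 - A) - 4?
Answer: 165359/9 ≈ 18373.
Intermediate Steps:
M(R, O) = -7 (M(R, O) = -4 - 3 = -7)
B = -9 (B = 3*(-3) = -9)
N(A) = 5 + 9*A (N(A) = -9*(-1 - A) - 4 = (9 + 9*A) - 4 = 5 + 9*A)
D(b, S) = 14/9 - 58/b (D(b, S) = -42/(-27) + (5 + 9*(-7))/b = -42*(-1/27) + (5 - 63)/b = 14/9 - 58/b)
D(s(7, 7), -54) + 18362 = (14/9 - 58/(-6)) + 18362 = (14/9 - 58*(-⅙)) + 18362 = (14/9 + 29/3) + 18362 = 101/9 + 18362 = 165359/9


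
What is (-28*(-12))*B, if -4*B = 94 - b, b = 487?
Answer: 33012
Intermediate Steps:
B = 393/4 (B = -(94 - 1*487)/4 = -(94 - 487)/4 = -¼*(-393) = 393/4 ≈ 98.250)
(-28*(-12))*B = -28*(-12)*(393/4) = 336*(393/4) = 33012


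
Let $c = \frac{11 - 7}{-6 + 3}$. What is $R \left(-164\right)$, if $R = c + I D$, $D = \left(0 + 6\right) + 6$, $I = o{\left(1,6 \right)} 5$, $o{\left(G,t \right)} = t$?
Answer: $- \frac{176464}{3} \approx -58821.0$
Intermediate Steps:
$c = - \frac{4}{3}$ ($c = \frac{4}{-3} = 4 \left(- \frac{1}{3}\right) = - \frac{4}{3} \approx -1.3333$)
$I = 30$ ($I = 6 \cdot 5 = 30$)
$D = 12$ ($D = 6 + 6 = 12$)
$R = \frac{1076}{3}$ ($R = - \frac{4}{3} + 30 \cdot 12 = - \frac{4}{3} + 360 = \frac{1076}{3} \approx 358.67$)
$R \left(-164\right) = \frac{1076}{3} \left(-164\right) = - \frac{176464}{3}$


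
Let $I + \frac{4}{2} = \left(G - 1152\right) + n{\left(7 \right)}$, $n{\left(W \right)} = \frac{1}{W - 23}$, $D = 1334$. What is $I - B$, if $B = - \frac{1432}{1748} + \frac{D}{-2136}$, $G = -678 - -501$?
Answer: $- \frac{2482217371}{1866864} \approx -1329.6$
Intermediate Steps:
$n{\left(W \right)} = \frac{1}{-23 + W}$
$G = -177$ ($G = -678 + 501 = -177$)
$I = - \frac{21297}{16}$ ($I = -2 + \left(\left(-177 - 1152\right) + \frac{1}{-23 + 7}\right) = -2 - \left(1329 - \frac{1}{-16}\right) = -2 - \frac{21265}{16} = - \frac{21297}{16} \approx -1331.1$)
$B = - \frac{673823}{466716}$ ($B = - \frac{1432}{1748} + \frac{1334}{-2136} = \left(-1432\right) \frac{1}{1748} + 1334 \left(- \frac{1}{2136}\right) = - \frac{358}{437} - \frac{667}{1068} = - \frac{673823}{466716} \approx -1.4438$)
$I - B = - \frac{21297}{16} - - \frac{673823}{466716} = - \frac{21297}{16} + \frac{673823}{466716} = - \frac{2482217371}{1866864}$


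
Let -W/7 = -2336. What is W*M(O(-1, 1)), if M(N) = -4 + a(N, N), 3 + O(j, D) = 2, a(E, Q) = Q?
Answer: -81760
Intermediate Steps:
W = 16352 (W = -7*(-2336) = 16352)
O(j, D) = -1 (O(j, D) = -3 + 2 = -1)
M(N) = -4 + N
W*M(O(-1, 1)) = 16352*(-4 - 1) = 16352*(-5) = -81760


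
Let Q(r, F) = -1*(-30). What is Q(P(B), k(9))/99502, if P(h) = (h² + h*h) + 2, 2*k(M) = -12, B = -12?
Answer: 15/49751 ≈ 0.00030150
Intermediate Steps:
k(M) = -6 (k(M) = (½)*(-12) = -6)
P(h) = 2 + 2*h² (P(h) = (h² + h²) + 2 = 2*h² + 2 = 2 + 2*h²)
Q(r, F) = 30
Q(P(B), k(9))/99502 = 30/99502 = 30*(1/99502) = 15/49751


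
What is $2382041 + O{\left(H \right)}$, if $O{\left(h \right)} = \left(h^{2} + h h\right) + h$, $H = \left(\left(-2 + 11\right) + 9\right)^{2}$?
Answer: $2592317$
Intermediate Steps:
$H = 324$ ($H = \left(9 + 9\right)^{2} = 18^{2} = 324$)
$O{\left(h \right)} = h + 2 h^{2}$ ($O{\left(h \right)} = \left(h^{2} + h^{2}\right) + h = 2 h^{2} + h = h + 2 h^{2}$)
$2382041 + O{\left(H \right)} = 2382041 + 324 \left(1 + 2 \cdot 324\right) = 2382041 + 324 \left(1 + 648\right) = 2382041 + 324 \cdot 649 = 2382041 + 210276 = 2592317$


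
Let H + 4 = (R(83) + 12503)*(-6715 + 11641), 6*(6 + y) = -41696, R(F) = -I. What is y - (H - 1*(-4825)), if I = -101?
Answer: -186297241/3 ≈ -6.2099e+7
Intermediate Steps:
R(F) = 101 (R(F) = -1*(-101) = 101)
y = -20866/3 (y = -6 + (⅙)*(-41696) = -6 - 20848/3 = -20866/3 ≈ -6955.3)
H = 62087300 (H = -4 + (101 + 12503)*(-6715 + 11641) = -4 + 12604*4926 = -4 + 62087304 = 62087300)
y - (H - 1*(-4825)) = -20866/3 - (62087300 - 1*(-4825)) = -20866/3 - (62087300 + 4825) = -20866/3 - 1*62092125 = -20866/3 - 62092125 = -186297241/3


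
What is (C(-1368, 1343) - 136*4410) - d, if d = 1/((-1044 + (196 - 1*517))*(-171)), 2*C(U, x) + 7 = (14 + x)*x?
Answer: 72699902729/233415 ≈ 3.1146e+5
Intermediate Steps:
C(U, x) = -7/2 + x*(14 + x)/2 (C(U, x) = -7/2 + ((14 + x)*x)/2 = -7/2 + (x*(14 + x))/2 = -7/2 + x*(14 + x)/2)
d = 1/233415 (d = 1/((-1044 + (196 - 517))*(-171)) = 1/((-1044 - 321)*(-171)) = 1/(-1365*(-171)) = 1/233415 ≈ 4.2842e-6)
(C(-1368, 1343) - 136*4410) - d = ((-7/2 + (½)*1343² + 7*1343) - 136*4410) - 1*1/233415 = ((-7/2 + (½)*1803649 + 9401) - 599760) - 1/233415 = ((-7/2 + 1803649/2 + 9401) - 599760) - 1/233415 = (911222 - 599760) - 1/233415 = 311462 - 1/233415 = 72699902729/233415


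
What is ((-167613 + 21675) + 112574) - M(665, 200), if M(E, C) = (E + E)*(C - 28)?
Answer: -262124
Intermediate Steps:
M(E, C) = 2*E*(-28 + C) (M(E, C) = (2*E)*(-28 + C) = 2*E*(-28 + C))
((-167613 + 21675) + 112574) - M(665, 200) = ((-167613 + 21675) + 112574) - 2*665*(-28 + 200) = (-145938 + 112574) - 2*665*172 = -33364 - 1*228760 = -33364 - 228760 = -262124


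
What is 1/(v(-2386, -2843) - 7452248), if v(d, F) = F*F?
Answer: 1/630401 ≈ 1.5863e-6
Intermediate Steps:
v(d, F) = F²
1/(v(-2386, -2843) - 7452248) = 1/((-2843)² - 7452248) = 1/(8082649 - 7452248) = 1/630401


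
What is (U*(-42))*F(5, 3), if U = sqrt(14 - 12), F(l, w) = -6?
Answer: 252*sqrt(2) ≈ 356.38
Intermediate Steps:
U = sqrt(2) ≈ 1.4142
(U*(-42))*F(5, 3) = (sqrt(2)*(-42))*(-6) = -42*sqrt(2)*(-6) = 252*sqrt(2)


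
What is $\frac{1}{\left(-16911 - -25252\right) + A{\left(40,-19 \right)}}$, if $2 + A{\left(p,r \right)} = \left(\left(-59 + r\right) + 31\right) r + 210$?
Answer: $\frac{1}{9442} \approx 0.00010591$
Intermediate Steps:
$A{\left(p,r \right)} = 208 + r \left(-28 + r\right)$ ($A{\left(p,r \right)} = -2 + \left(\left(\left(-59 + r\right) + 31\right) r + 210\right) = -2 + \left(\left(-28 + r\right) r + 210\right) = -2 + \left(r \left(-28 + r\right) + 210\right) = -2 + \left(210 + r \left(-28 + r\right)\right) = 208 + r \left(-28 + r\right)$)
$\frac{1}{\left(-16911 - -25252\right) + A{\left(40,-19 \right)}} = \frac{1}{\left(-16911 - -25252\right) + \left(208 + \left(-19\right)^{2} - -532\right)} = \frac{1}{\left(-16911 + 25252\right) + \left(208 + 361 + 532\right)} = \frac{1}{8341 + 1101} = \frac{1}{9442}$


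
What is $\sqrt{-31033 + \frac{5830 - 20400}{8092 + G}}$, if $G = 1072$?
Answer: $\frac{i \sqrt{651562649762}}{4582} \approx 176.17 i$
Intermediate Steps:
$\sqrt{-31033 + \frac{5830 - 20400}{8092 + G}} = \sqrt{-31033 + \frac{5830 - 20400}{8092 + 1072}} = \sqrt{-31033 - \frac{14570}{9164}} = \sqrt{-31033 - \frac{7285}{4582}} = \sqrt{- \frac{142200491}{4582}} = \frac{i \sqrt{651562649762}}{4582}$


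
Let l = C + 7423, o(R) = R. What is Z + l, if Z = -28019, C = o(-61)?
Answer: -20657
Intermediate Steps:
C = -61
l = 7362 (l = -61 + 7423 = 7362)
Z + l = -28019 + 7362 = -20657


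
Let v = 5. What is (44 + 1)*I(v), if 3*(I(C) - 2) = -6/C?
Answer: 72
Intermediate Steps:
I(C) = 2 - 2/C (I(C) = 2 + (-6/C)/3 = 2 - 2/C)
(44 + 1)*I(v) = (44 + 1)*(2 - 2/5) = 45*(2 - 2*⅕) = 45*(2 - ⅖) = 45*(8/5) = 72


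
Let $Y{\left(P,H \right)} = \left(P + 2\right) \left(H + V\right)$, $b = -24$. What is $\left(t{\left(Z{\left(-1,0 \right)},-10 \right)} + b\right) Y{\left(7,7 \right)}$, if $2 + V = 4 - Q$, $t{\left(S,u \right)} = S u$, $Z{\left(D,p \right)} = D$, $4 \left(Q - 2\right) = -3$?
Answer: $- \frac{1953}{2} \approx -976.5$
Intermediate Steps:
$Q = \frac{5}{4}$ ($Q = 2 + \frac{1}{4} \left(-3\right) = 2 - \frac{3}{4} = \frac{5}{4} \approx 1.25$)
$V = \frac{3}{4}$ ($V = -2 + \left(4 - \frac{5}{4}\right) = -2 + \frac{11}{4} = \frac{3}{4} \approx 0.75$)
$Y{\left(P,H \right)} = \left(2 + P\right) \left(\frac{3}{4} + H\right)$ ($Y{\left(P,H \right)} = \left(P + 2\right) \left(H + \frac{3}{4}\right) = \left(2 + P\right) \left(\frac{3}{4} + H\right)$)
$\left(t{\left(Z{\left(-1,0 \right)},-10 \right)} + b\right) Y{\left(7,7 \right)} = \left(\left(-1\right) \left(-10\right) - 24\right) \left(\frac{3}{2} + 2 \cdot 7 + \frac{3}{4} \cdot 7 + 7 \cdot 7\right) = \left(10 - 24\right) \left(\frac{3}{2} + 14 + \frac{21}{4} + 49\right) = \left(-14\right) \frac{279}{4} = - \frac{1953}{2}$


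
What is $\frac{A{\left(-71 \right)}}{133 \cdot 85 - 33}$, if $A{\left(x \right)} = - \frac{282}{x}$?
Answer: $\frac{141}{400156} \approx 0.00035236$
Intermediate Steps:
$\frac{A{\left(-71 \right)}}{133 \cdot 85 - 33} = \frac{\left(-282\right) \frac{1}{-71}}{133 \cdot 85 - 33} = \frac{\left(-282\right) \left(- \frac{1}{71}\right)}{11305 - 33} = \frac{282}{71 \cdot 11272} = \frac{282}{71} \cdot \frac{1}{11272} = \frac{141}{400156}$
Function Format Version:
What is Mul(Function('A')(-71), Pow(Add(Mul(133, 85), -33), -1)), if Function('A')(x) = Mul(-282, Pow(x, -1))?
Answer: Rational(141, 400156) ≈ 0.00035236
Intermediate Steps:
Mul(Function('A')(-71), Pow(Add(Mul(133, 85), -33), -1)) = Mul(Mul(-282, Pow(-71, -1)), Pow(Add(Mul(133, 85), -33), -1)) = Mul(Mul(-282, Rational(-1, 71)), Pow(Add(11305, -33), -1)) = Mul(Rational(282, 71), Pow(11272, -1)) = Mul(Rational(282, 71), Rational(1, 11272)) = Rational(141, 400156)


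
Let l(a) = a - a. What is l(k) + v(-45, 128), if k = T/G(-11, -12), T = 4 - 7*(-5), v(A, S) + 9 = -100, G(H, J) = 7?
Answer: -109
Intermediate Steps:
v(A, S) = -109 (v(A, S) = -9 - 100 = -109)
T = 39 (T = 4 + 35 = 39)
k = 39/7 ≈ 5.5714
l(a) = 0
l(k) + v(-45, 128) = 0 - 109 = -109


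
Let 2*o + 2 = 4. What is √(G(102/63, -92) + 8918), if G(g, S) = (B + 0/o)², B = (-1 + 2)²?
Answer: 3*√991 ≈ 94.440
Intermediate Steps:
o = 1 (o = -1 + (½)*4 = -1 + 2 = 1)
B = 1 (B = 1² = 1)
G(g, S) = 1 (G(g, S) = (1 + 0/1)² = (1 + 0*1)² = (1 + 0)² = 1² = 1)
√(G(102/63, -92) + 8918) = √(1 + 8918) = √8919 = 3*√991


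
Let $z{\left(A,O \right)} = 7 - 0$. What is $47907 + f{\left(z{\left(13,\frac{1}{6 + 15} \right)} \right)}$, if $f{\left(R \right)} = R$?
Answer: $47914$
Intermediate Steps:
$z{\left(A,O \right)} = 7$ ($z{\left(A,O \right)} = 7 + 0 = 7$)
$47907 + f{\left(z{\left(13,\frac{1}{6 + 15} \right)} \right)} = 47907 + 7 = 47914$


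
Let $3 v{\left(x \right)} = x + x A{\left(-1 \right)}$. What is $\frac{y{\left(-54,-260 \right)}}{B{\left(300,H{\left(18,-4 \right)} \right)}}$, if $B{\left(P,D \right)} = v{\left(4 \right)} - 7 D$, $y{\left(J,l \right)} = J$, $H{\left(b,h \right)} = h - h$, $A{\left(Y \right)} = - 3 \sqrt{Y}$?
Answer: $- \frac{81}{20} - \frac{243 i}{20} \approx -4.05 - 12.15 i$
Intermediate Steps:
$v{\left(x \right)} = \frac{x}{3} - i x$ ($v{\left(x \right)} = \frac{x + x \left(- 3 \sqrt{-1}\right)}{3} = \frac{x + x \left(- 3 i\right)}{3} = \frac{x - 3 i x}{3} = \frac{x}{3} - i x$)
$H{\left(b,h \right)} = 0$
$B{\left(P,D \right)} = \frac{4}{3} - 7 D - 4 i$ ($B{\left(P,D \right)} = \left(\frac{1}{3} \cdot 4 - i 4\right) - 7 D = \left(\frac{4}{3} - 4 i\right) - 7 D = \frac{4}{3} - 7 D - 4 i$)
$\frac{y{\left(-54,-260 \right)}}{B{\left(300,H{\left(18,-4 \right)} \right)}} = - \frac{54}{\frac{4}{3} - 0 - 4 i} = - \frac{54}{\frac{4}{3} + 0 - 4 i} = - \frac{54}{\frac{4}{3} - 4 i} = - 54 \frac{9 \left(\frac{4}{3} + 4 i\right)}{160} = - \frac{243 \left(\frac{4}{3} + 4 i\right)}{80}$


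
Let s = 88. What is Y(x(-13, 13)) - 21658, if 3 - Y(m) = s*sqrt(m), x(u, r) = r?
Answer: -21655 - 88*sqrt(13) ≈ -21972.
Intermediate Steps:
Y(m) = 3 - 88*sqrt(m)
Y(x(-13, 13)) - 21658 = (3 - 88*sqrt(13)) - 21658 = -21655 - 88*sqrt(13)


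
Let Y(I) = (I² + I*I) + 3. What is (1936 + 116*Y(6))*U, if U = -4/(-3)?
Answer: 42544/3 ≈ 14181.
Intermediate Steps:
Y(I) = 3 + 2*I² (Y(I) = (I² + I²) + 3 = 2*I² + 3 = 3 + 2*I²)
U = 4/3 (U = -4*(-⅓) = 4/3 ≈ 1.3333)
(1936 + 116*Y(6))*U = (1936 + 116*(3 + 2*6²))*(4/3) = (1936 + 116*(3 + 2*36))*(4/3) = (1936 + 116*(3 + 72))*(4/3) = (1936 + 116*75)*(4/3) = (1936 + 8700)*(4/3) = 10636*(4/3) = 42544/3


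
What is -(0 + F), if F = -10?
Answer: 10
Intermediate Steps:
-(0 + F) = -(0 - 10) = -1*(-10) = 10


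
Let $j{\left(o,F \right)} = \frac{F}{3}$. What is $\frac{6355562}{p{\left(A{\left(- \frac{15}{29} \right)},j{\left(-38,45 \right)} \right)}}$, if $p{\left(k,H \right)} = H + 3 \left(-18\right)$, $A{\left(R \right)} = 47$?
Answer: $- \frac{6355562}{39} \approx -1.6296 \cdot 10^{5}$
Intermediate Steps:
$j{\left(o,F \right)} = \frac{F}{3}$ ($j{\left(o,F \right)} = F \frac{1}{3} = \frac{F}{3}$)
$p{\left(k,H \right)} = -54 + H$ ($p{\left(k,H \right)} = H - 54 = -54 + H$)
$\frac{6355562}{p{\left(A{\left(- \frac{15}{29} \right)},j{\left(-38,45 \right)} \right)}} = \frac{6355562}{-54 + \frac{1}{3} \cdot 45} = \frac{6355562}{-54 + 15} = \frac{6355562}{-39} = 6355562 \left(- \frac{1}{39}\right) = - \frac{6355562}{39}$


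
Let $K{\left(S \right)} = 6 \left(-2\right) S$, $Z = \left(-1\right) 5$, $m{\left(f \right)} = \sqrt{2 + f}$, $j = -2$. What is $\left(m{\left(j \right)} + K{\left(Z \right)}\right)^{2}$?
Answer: $3600$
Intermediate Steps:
$Z = -5$
$K{\left(S \right)} = - 12 S$
$\left(m{\left(j \right)} + K{\left(Z \right)}\right)^{2} = \left(\sqrt{2 - 2} - -60\right)^{2} = \left(\sqrt{0} + 60\right)^{2} = \left(0 + 60\right)^{2} = 60^{2} = 3600$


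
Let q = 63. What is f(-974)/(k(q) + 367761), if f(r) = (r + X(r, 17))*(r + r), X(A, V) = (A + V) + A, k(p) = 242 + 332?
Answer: 1131788/73667 ≈ 15.364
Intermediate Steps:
k(p) = 574
X(A, V) = V + 2*A
f(r) = 2*r*(17 + 3*r) (f(r) = (r + (17 + 2*r))*(r + r) = (17 + 3*r)*(2*r) = 2*r*(17 + 3*r))
f(-974)/(k(q) + 367761) = (2*(-974)*(17 + 3*(-974)))/(574 + 367761) = (2*(-974)*(17 - 2922))/368335 = (2*(-974)*(-2905))*(1/368335) = 5658940*(1/368335) = 1131788/73667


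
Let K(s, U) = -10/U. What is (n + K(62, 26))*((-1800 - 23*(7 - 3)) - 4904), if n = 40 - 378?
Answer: 29895604/13 ≈ 2.2997e+6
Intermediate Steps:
n = -338
(n + K(62, 26))*((-1800 - 23*(7 - 3)) - 4904) = (-338 - 10/26)*((-1800 - 23*(7 - 3)) - 4904) = (-338 - 10*1/26)*((-1800 - 23*4) - 4904) = (-338 - 5/13)*((-1800 - 1*92) - 4904) = -4399*((-1800 - 92) - 4904)/13 = -4399*(-1892 - 4904)/13 = -4399/13*(-6796) = 29895604/13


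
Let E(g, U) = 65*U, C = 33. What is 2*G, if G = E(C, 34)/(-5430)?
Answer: -442/543 ≈ -0.81400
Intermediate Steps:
G = -221/543 (G = (65*34)/(-5430) = 2210*(-1/5430) = -221/543 ≈ -0.40700)
2*G = 2*(-221/543) = -442/543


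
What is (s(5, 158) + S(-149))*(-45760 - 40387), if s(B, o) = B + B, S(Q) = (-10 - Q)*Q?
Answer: 1783329047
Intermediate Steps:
S(Q) = Q*(-10 - Q)
s(B, o) = 2*B
(s(5, 158) + S(-149))*(-45760 - 40387) = (2*5 - 1*(-149)*(10 - 149))*(-45760 - 40387) = (10 - 1*(-149)*(-139))*(-86147) = (10 - 20711)*(-86147) = -20701*(-86147) = 1783329047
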